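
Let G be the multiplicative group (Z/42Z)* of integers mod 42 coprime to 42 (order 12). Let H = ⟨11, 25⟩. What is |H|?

6

|⟨11⟩| = 6 and |⟨25⟩| = 3, so |H| is a multiple of lcm(6, 3) = 6 and divides |G| = 12.
Closing under the operation: H = {1, 11, 23, 25, 29, 37}, so |H| = 6.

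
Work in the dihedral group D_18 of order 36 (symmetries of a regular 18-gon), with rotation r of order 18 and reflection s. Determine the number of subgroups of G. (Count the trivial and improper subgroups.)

|G| = 36, so by Lagrange every subgroup order divides 36. Divisors: 1, 2, 3, 4, 6, 9, 12, 18, 36.
Subgroups by order — order 1: 1; order 2: 19; order 3: 1; order 4: 9; order 6: 7; order 9: 1; order 12: 3; order 18: 3; order 36: 1.
Total: 1 + 19 + 1 + 9 + 7 + 1 + 3 + 3 + 1 = 45.

45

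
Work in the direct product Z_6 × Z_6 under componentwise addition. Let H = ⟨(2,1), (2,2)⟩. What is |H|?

18

|⟨(2,1)⟩| = 6 and |⟨(2,2)⟩| = 3, so |H| is a multiple of lcm(6, 3) = 6 and divides |G| = 36.
Closing under the operation: H = {(0,0), (0,1), (0,2), (0,3), (0,4), (0,5), (2,0), (2,1), (2,2), (2,3), (2,4), (2,5), (4,0), (4,1), (4,2), (4,3), (4,4), (4,5)}, so |H| = 18.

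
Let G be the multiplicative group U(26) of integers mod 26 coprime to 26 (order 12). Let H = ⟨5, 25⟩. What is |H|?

4

|⟨5⟩| = 4 and |⟨25⟩| = 2, so |H| is a multiple of lcm(4, 2) = 4 and divides |G| = 12.
Closing under the operation: H = {1, 5, 21, 25}, so |H| = 4.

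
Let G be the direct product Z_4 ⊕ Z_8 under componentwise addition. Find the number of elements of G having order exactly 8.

16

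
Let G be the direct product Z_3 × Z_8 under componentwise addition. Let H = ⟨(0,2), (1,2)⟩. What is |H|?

12

|⟨(0,2)⟩| = 4 and |⟨(1,2)⟩| = 12, so |H| is a multiple of lcm(4, 12) = 12 and divides |G| = 24.
Closing under the operation: H = {(0,0), (0,2), (0,4), (0,6), (1,0), (1,2), (1,4), (1,6), (2,0), (2,2), (2,4), (2,6)}, so |H| = 12.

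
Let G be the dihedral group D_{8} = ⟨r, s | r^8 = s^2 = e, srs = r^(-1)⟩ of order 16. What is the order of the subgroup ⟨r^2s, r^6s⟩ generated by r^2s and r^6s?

4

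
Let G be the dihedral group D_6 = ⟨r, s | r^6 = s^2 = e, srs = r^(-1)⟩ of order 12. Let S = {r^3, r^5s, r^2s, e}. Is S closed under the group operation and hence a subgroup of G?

|S| = 4 divides |G| = 12, consistent with Lagrange.
S contains the identity, every element's inverse is in S, and S is closed under ·: it is a subgroup.

Yes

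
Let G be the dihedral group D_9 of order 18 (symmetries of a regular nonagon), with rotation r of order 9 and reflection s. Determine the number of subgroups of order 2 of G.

|G| = 18 and 2 | 18, so subgroups of order 2 are possible by Lagrange.
The subgroups of order 2 are: {e, r^2s}; {e, r^3s}; {e, r^4s}; {e, r^5s}; … (9 in all).
So G has 9 subgroups of order 2.

9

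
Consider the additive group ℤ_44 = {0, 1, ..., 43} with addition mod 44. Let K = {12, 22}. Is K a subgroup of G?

No

The identity 0 ∉ K, so K is not a subgroup.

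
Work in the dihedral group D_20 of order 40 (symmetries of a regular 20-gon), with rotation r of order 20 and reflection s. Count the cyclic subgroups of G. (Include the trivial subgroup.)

Group the elements of G by the cyclic subgroup they generate; each cyclic subgroup of order d accounts for φ(d) elements.
Cyclic subgroups by order — order 1: 1; order 2: 21; order 4: 1; order 5: 1; order 10: 1; order 20: 1.
Total: 26.

26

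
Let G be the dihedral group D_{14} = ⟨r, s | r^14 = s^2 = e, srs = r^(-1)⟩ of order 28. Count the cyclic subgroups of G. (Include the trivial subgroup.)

18

Group the elements of G by the cyclic subgroup they generate; each cyclic subgroup of order d accounts for φ(d) elements.
Cyclic subgroups by order — order 1: 1; order 2: 15; order 7: 1; order 14: 1.
Total: 18.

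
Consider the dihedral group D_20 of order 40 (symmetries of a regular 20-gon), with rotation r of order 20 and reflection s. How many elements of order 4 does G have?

2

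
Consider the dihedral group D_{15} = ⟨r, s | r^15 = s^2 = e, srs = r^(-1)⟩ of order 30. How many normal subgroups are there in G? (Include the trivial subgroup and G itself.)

G has 28 subgroups. Checking conjugation-invariance by order — order 1: 1/1 normal; order 2: 0/15 normal; order 3: 1/1 normal; order 5: 1/1 normal; order 6: 0/5 normal; order 10: 0/3 normal; order 15: 1/1 normal; order 30: 1/1 normal.
Total normal subgroups: 5.

5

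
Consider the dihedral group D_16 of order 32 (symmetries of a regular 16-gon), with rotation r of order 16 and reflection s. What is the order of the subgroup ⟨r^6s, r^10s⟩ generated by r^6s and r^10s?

|⟨r^6s⟩| = 2 and |⟨r^10s⟩| = 2, so |H| is a multiple of lcm(2, 2) = 2 and divides |G| = 32.
Closing under the operation: H = {e, r^4, r^8, r^12, r^2s, r^6s, r^10s, r^14s}, so |H| = 8.

8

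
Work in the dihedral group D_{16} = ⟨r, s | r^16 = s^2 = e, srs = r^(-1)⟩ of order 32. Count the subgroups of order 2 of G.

17

|G| = 32 and 2 | 32, so subgroups of order 2 are possible by Lagrange.
The subgroups of order 2 are: {e, r^10s}; {e, r^11s}; {e, r^12s}; {e, r^13s}; … (17 in all).
So G has 17 subgroups of order 2.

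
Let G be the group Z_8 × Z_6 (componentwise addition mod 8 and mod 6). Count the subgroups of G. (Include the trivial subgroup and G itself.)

|G| = 48, so by Lagrange every subgroup order divides 48. Divisors: 1, 2, 3, 4, 6, 8, 12, 16, 24, 48.
Subgroups by order — order 1: 1; order 2: 3; order 3: 1; order 4: 3; order 6: 3; order 8: 3; order 12: 3; order 16: 1; order 24: 3; order 48: 1.
Total: 1 + 3 + 1 + 3 + 3 + 3 + 3 + 1 + 3 + 1 = 22.

22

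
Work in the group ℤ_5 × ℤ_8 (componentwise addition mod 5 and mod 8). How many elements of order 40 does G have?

16

An element (a,b) has order lcm(ord(a), ord(b)); count pairs with lcm equal to 40.
Enumerating gives 16 such elements.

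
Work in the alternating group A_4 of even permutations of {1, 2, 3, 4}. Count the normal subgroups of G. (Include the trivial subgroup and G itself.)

G has 10 subgroups. Checking conjugation-invariance by order — order 1: 1/1 normal; order 2: 0/3 normal; order 3: 0/4 normal; order 4: 1/1 normal; order 12: 1/1 normal.
Total normal subgroups: 3.

3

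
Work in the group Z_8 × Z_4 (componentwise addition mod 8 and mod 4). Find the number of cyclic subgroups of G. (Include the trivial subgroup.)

A cyclic subgroup of order d is generated by each of its φ(d) elements of order d, so the cyclic subgroups of order d number (#elements of order d)/φ(d).
Cyclic subgroups by order — order 1: 1; order 2: 3; order 4: 6; order 8: 4.
Total: 14.

14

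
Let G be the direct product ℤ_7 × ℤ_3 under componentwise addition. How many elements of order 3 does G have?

An element (a,b) has order lcm(ord(a), ord(b)); count pairs with lcm equal to 3.
Enumerating gives 2 such elements.

2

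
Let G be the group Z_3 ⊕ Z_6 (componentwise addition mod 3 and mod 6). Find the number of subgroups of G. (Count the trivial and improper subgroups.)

|G| = 18, so by Lagrange every subgroup order divides 18. Divisors: 1, 2, 3, 6, 9, 18.
Subgroups by order — order 1: 1; order 2: 1; order 3: 4; order 6: 4; order 9: 1; order 18: 1.
Total: 1 + 1 + 4 + 4 + 1 + 1 = 12.

12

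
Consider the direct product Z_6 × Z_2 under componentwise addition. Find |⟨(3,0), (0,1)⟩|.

4

|⟨(3,0)⟩| = 2 and |⟨(0,1)⟩| = 2, so |H| is a multiple of lcm(2, 2) = 2 and divides |G| = 12.
Closing under the operation: H = {(0,0), (0,1), (3,0), (3,1)}, so |H| = 4.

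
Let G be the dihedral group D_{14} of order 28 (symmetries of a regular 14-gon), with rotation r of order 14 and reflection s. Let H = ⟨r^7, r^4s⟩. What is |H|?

4

|⟨r^7⟩| = 2 and |⟨r^4s⟩| = 2, so |H| is a multiple of lcm(2, 2) = 2 and divides |G| = 28.
Closing under the operation: H = {e, r^7, r^4s, r^11s}, so |H| = 4.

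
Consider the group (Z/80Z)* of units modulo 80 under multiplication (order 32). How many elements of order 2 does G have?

7

The elements of order 2 are: 9, 31, 39, 41, 49, 71, 79.
That's 7.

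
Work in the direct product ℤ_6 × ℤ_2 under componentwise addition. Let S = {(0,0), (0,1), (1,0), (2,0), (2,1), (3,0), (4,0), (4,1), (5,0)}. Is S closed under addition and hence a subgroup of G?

No

|S| = 9 does not divide |G| = 12, so by Lagrange S is not a subgroup.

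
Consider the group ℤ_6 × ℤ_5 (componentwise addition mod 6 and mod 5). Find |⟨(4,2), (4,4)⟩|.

15

|⟨(4,2)⟩| = 15 and |⟨(4,4)⟩| = 15, so |H| is a multiple of lcm(15, 15) = 15 and divides |G| = 30.
Closing under the operation: H = {(0,0), (0,1), (0,2), (0,3), (0,4), (2,0), (2,1), (2,2), (2,3), (2,4), (4,0), (4,1), (4,2), (4,3), (4,4)}, so |H| = 15.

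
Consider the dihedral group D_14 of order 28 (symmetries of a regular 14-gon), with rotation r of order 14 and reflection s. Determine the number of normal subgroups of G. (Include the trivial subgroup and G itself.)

G has 28 subgroups. Checking conjugation-invariance by order — order 1: 1/1 normal; order 2: 1/15 normal; order 4: 0/7 normal; order 7: 1/1 normal; order 14: 3/3 normal; order 28: 1/1 normal.
Total normal subgroups: 7.

7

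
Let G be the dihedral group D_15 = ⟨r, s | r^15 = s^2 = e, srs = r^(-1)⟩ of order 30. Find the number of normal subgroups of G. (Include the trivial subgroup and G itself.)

5

G has 28 subgroups. Checking conjugation-invariance by order — order 1: 1/1 normal; order 2: 0/15 normal; order 3: 1/1 normal; order 5: 1/1 normal; order 6: 0/5 normal; order 10: 0/3 normal; order 15: 1/1 normal; order 30: 1/1 normal.
Total normal subgroups: 5.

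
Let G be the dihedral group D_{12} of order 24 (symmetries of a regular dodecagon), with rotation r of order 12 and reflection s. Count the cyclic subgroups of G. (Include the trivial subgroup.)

18

A cyclic subgroup of order d is generated by each of its φ(d) elements of order d, so the cyclic subgroups of order d number (#elements of order d)/φ(d).
Cyclic subgroups by order — order 1: 1; order 2: 13; order 3: 1; order 4: 1; order 6: 1; order 12: 1.
Total: 18.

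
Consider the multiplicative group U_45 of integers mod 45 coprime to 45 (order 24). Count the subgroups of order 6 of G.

|G| = 24 and 6 | 24, so subgroups of order 6 are possible by Lagrange.
The subgroups of order 6 are: {1, 11, 16, 26, 31, 41}; {1, 14, 16, 29, 31, 44}; {1, 4, 16, 19, 31, 34}.
So G has 3 subgroups of order 6.

3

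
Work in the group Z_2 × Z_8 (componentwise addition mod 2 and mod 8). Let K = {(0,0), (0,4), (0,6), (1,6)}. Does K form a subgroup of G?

(0,6) ∈ K but its inverse (0,2) ∉ K, so K is not a subgroup.

No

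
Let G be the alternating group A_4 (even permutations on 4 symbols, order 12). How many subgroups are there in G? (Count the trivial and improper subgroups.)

|G| = 12, so by Lagrange every subgroup order divides 12. Divisors: 1, 2, 3, 4, 6, 12.
Subgroups by order — order 1: 1; order 2: 3; order 3: 4; order 4: 1; order 6: 0; order 12: 1.
Total: 1 + 3 + 4 + 1 + 0 + 1 = 10.

10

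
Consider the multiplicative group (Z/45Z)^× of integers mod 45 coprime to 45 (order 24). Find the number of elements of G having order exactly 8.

0

No element of G has order 8 (even though 8 | 24).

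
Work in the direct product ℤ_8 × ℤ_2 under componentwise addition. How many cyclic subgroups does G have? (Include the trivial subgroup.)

8

A cyclic subgroup of order d is generated by each of its φ(d) elements of order d, so the cyclic subgroups of order d number (#elements of order d)/φ(d).
Cyclic subgroups by order — order 1: 1; order 2: 3; order 4: 2; order 8: 2.
Total: 8.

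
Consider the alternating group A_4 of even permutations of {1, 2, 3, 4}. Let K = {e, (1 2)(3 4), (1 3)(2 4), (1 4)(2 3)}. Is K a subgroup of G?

|K| = 4 divides |G| = 12, consistent with Lagrange.
K contains the identity, every element's inverse is in K, and K is closed under ∘: it is a subgroup.

Yes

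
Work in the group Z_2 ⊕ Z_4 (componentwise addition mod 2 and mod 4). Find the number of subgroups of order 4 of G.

3

|G| = 8 and 4 | 8, so subgroups of order 4 are possible by Lagrange.
The subgroups of order 4 are: {(0,0), (0,1), (0,2), (0,3)}; {(0,0), (0,2), (1,0), (1,2)}; {(0,0), (0,2), (1,1), (1,3)}.
So G has 3 subgroups of order 4.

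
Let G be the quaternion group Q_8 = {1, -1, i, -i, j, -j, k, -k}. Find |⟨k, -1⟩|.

|⟨k⟩| = 4 and |⟨-1⟩| = 2, so |H| is a multiple of lcm(4, 2) = 4 and divides |G| = 8.
Closing under the operation: H = {1, -1, k, -k}, so |H| = 4.

4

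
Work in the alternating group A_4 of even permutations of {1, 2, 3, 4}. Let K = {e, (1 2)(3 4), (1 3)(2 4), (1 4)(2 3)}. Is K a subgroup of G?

|K| = 4 divides |G| = 12, consistent with Lagrange.
K contains the identity, every element's inverse is in K, and K is closed under ∘: it is a subgroup.

Yes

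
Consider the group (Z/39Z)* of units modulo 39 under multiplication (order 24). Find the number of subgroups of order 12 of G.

3

|G| = 24 and 12 | 24, so subgroups of order 12 are possible by Lagrange.
The subgroups of order 12 are: {1, 2, 4, 5, 8, 10, 11, 16, 20, 22, 25, 32}; {1, 4, 10, 14, 16, 17, 22, 23, 25, 29, 35, 38}; {1, 4, 7, 10, 16, 19, 22, 25, 28, 31, 34, 37}.
So G has 3 subgroups of order 12.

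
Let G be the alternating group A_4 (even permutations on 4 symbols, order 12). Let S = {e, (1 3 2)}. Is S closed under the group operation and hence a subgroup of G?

No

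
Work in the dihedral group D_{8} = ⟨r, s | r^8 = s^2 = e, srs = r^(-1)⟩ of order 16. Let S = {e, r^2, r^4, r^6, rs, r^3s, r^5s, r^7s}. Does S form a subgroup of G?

Yes

|S| = 8 divides |G| = 16, consistent with Lagrange.
S contains the identity, every element's inverse is in S, and S is closed under ·: it is a subgroup.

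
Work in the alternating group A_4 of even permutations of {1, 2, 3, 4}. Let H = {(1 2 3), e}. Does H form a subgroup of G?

(1 2 3) ∈ H but its inverse (1 3 2) ∉ H, so H is not a subgroup.

No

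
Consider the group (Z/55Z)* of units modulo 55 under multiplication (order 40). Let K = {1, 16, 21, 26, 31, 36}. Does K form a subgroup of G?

|K| = 6 does not divide |G| = 40, so by Lagrange K is not a subgroup.

No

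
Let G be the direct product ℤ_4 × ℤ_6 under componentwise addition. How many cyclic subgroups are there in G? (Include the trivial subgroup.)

12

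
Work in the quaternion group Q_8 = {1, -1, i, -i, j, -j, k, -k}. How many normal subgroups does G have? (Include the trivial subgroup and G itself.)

6

G has 6 subgroups. Checking conjugation-invariance by order — order 1: 1/1 normal; order 2: 1/1 normal; order 4: 3/3 normal; order 8: 1/1 normal.
Total normal subgroups: 6.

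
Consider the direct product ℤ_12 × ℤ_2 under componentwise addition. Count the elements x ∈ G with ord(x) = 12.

An element (a,b) has order lcm(ord(a), ord(b)); count pairs with lcm equal to 12.
Enumerating gives 8 such elements.

8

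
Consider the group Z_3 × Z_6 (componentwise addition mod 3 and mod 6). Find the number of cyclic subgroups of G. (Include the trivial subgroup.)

A cyclic subgroup of order d is generated by each of its φ(d) elements of order d, so the cyclic subgroups of order d number (#elements of order d)/φ(d).
Cyclic subgroups by order — order 1: 1; order 2: 1; order 3: 4; order 6: 4.
Total: 10.

10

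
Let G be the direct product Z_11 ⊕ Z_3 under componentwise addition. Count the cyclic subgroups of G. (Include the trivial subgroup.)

Group the elements of G by the cyclic subgroup they generate; each cyclic subgroup of order d accounts for φ(d) elements.
Cyclic subgroups by order — order 1: 1; order 3: 1; order 11: 1; order 33: 1.
Total: 4.

4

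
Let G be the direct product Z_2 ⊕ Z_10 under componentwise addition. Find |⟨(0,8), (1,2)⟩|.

10

|⟨(0,8)⟩| = 5 and |⟨(1,2)⟩| = 10, so |H| is a multiple of lcm(5, 10) = 10 and divides |G| = 20.
Closing under the operation: H = {(0,0), (0,2), (0,4), (0,6), (0,8), (1,0), (1,2), (1,4), (1,6), (1,8)}, so |H| = 10.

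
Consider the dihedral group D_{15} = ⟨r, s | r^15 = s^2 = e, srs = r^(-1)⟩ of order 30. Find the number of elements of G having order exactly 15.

The elements of order 15 are: r, r^2, r^4, r^7, r^8, r^11, r^13, r^14.
That's 8.

8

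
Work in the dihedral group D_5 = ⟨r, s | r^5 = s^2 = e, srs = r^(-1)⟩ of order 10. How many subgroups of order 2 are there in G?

|G| = 10 and 2 | 10, so subgroups of order 2 are possible by Lagrange.
The subgroups of order 2 are: {e, r^2s}; {e, r^3s}; {e, r^4s}; {e, rs}; … (5 in all).
So G has 5 subgroups of order 2.

5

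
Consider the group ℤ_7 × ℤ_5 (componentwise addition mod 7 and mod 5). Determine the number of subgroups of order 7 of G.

1

|G| = 35 and 7 | 35, so subgroups of order 7 are possible by Lagrange.
The subgroups of order 7 are: {(0,0), (1,0), (2,0), (3,0), (4,0), (5,0), (6,0)}.
So G has 1 subgroup of order 7.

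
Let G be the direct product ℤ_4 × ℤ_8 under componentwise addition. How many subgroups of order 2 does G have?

|G| = 32 and 2 | 32, so subgroups of order 2 are possible by Lagrange.
The subgroups of order 2 are: {(0,0), (0,4)}; {(0,0), (2,0)}; {(0,0), (2,4)}.
So G has 3 subgroups of order 2.

3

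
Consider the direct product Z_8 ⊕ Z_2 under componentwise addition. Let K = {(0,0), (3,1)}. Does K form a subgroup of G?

(3,1) ∈ K but its inverse (5,1) ∉ K, so K is not a subgroup.

No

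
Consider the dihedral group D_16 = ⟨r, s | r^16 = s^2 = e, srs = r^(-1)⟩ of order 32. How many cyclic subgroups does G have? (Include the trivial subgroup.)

21

A cyclic subgroup of order d is generated by each of its φ(d) elements of order d, so the cyclic subgroups of order d number (#elements of order d)/φ(d).
Cyclic subgroups by order — order 1: 1; order 2: 17; order 4: 1; order 8: 1; order 16: 1.
Total: 21.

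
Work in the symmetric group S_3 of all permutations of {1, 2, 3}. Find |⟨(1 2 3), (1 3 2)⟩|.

3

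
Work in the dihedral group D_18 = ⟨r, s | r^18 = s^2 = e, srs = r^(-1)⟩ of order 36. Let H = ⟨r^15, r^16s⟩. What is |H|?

|⟨r^15⟩| = 6 and |⟨r^16s⟩| = 2, so |H| is a multiple of lcm(6, 2) = 6 and divides |G| = 36.
Closing under the operation: H = {e, r^3, r^6, r^9, r^12, r^15, rs, r^4s, r^7s, r^10s, r^13s, r^16s}, so |H| = 12.

12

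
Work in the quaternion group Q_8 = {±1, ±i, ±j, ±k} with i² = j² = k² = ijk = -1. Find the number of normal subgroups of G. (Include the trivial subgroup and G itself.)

G has 6 subgroups. Checking conjugation-invariance by order — order 1: 1/1 normal; order 2: 1/1 normal; order 4: 3/3 normal; order 8: 1/1 normal.
Total normal subgroups: 6.

6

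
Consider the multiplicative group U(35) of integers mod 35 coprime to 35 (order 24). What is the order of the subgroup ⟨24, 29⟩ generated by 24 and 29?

|⟨24⟩| = 6 and |⟨29⟩| = 2, so |H| is a multiple of lcm(6, 2) = 6 and divides |G| = 24.
Closing under the operation: H = {1, 4, 6, 9, 11, 16, 19, 24, 26, 29, 31, 34}, so |H| = 12.

12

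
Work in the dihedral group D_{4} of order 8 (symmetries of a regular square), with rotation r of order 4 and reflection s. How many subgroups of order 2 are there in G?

5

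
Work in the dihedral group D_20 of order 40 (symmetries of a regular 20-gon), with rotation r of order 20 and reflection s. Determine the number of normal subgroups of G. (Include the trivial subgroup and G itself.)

9

G has 48 subgroups. Checking conjugation-invariance by order — order 1: 1/1 normal; order 2: 1/21 normal; order 4: 1/11 normal; order 5: 1/1 normal; order 8: 0/5 normal; order 10: 1/5 normal; order 20: 3/3 normal; order 40: 1/1 normal.
Total normal subgroups: 9.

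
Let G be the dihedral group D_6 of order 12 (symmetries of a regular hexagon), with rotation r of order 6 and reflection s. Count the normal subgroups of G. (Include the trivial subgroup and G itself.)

7

G has 16 subgroups. Checking conjugation-invariance by order — order 1: 1/1 normal; order 2: 1/7 normal; order 3: 1/1 normal; order 4: 0/3 normal; order 6: 3/3 normal; order 12: 1/1 normal.
Total normal subgroups: 7.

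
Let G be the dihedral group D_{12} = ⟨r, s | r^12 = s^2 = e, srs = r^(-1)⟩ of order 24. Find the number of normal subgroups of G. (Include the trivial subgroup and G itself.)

G has 34 subgroups. Checking conjugation-invariance by order — order 1: 1/1 normal; order 2: 1/13 normal; order 3: 1/1 normal; order 4: 1/7 normal; order 6: 1/5 normal; order 8: 0/3 normal; order 12: 3/3 normal; order 24: 1/1 normal.
Total normal subgroups: 9.

9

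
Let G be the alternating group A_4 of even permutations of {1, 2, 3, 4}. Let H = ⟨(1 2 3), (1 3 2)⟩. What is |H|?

|⟨(1 2 3)⟩| = 3 and |⟨(1 3 2)⟩| = 3, so |H| is a multiple of lcm(3, 3) = 3 and divides |G| = 12.
Closing under the operation: H = {e, (1 2 3), (1 3 2)}, so |H| = 3.

3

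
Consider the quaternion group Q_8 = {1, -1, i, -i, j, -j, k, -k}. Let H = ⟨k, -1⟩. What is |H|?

4

|⟨k⟩| = 4 and |⟨-1⟩| = 2, so |H| is a multiple of lcm(4, 2) = 4 and divides |G| = 8.
Closing under the operation: H = {1, -1, k, -k}, so |H| = 4.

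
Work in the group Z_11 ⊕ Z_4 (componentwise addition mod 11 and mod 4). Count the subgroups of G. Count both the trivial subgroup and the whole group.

|G| = 44, so by Lagrange every subgroup order divides 44. Divisors: 1, 2, 4, 11, 22, 44.
Subgroups by order — order 1: 1; order 2: 1; order 4: 1; order 11: 1; order 22: 1; order 44: 1.
Total: 1 + 1 + 1 + 1 + 1 + 1 = 6.

6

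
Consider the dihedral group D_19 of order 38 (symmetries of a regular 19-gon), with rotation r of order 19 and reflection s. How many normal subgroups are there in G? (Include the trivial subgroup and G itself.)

3

G has 22 subgroups. Checking conjugation-invariance by order — order 1: 1/1 normal; order 2: 0/19 normal; order 19: 1/1 normal; order 38: 1/1 normal.
Total normal subgroups: 3.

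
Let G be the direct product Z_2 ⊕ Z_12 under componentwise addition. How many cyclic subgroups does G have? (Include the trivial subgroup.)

A cyclic subgroup of order d is generated by each of its φ(d) elements of order d, so the cyclic subgroups of order d number (#elements of order d)/φ(d).
Cyclic subgroups by order — order 1: 1; order 2: 3; order 3: 1; order 4: 2; order 6: 3; order 12: 2.
Total: 12.

12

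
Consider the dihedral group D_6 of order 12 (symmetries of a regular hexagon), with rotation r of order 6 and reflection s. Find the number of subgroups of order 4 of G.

|G| = 12 and 4 | 12, so subgroups of order 4 are possible by Lagrange.
The subgroups of order 4 are: {e, r^3, r^2s, r^5s}; {e, r^3, s, r^3s}; {e, r^3, rs, r^4s}.
So G has 3 subgroups of order 4.

3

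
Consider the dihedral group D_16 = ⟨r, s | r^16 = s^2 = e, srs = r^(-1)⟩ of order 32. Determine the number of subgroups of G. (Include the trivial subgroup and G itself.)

36

|G| = 32, so by Lagrange every subgroup order divides 32. Divisors: 1, 2, 4, 8, 16, 32.
Subgroups by order — order 1: 1; order 2: 17; order 4: 9; order 8: 5; order 16: 3; order 32: 1.
Total: 1 + 17 + 9 + 5 + 3 + 1 = 36.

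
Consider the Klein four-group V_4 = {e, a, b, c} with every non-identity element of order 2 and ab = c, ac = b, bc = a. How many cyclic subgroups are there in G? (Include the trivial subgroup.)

4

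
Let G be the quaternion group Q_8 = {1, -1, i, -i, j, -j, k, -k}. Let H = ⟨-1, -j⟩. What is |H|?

4

|⟨-1⟩| = 2 and |⟨-j⟩| = 4, so |H| is a multiple of lcm(2, 4) = 4 and divides |G| = 8.
Closing under the operation: H = {1, -1, j, -j}, so |H| = 4.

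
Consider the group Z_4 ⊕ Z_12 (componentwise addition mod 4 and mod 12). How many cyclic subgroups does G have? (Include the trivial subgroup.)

20

Each element a generates a cyclic subgroup ⟨a⟩; distinct elements may generate the same one (a cyclic group of order d has φ(d) generators).
Cyclic subgroups by order — order 1: 1; order 2: 3; order 3: 1; order 4: 6; order 6: 3; order 12: 6.
Total: 20.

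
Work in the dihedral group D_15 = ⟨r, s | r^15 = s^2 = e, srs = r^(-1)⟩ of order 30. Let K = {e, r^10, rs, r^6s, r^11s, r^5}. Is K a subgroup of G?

|K| = 6 divides |G| = 30, consistent with Lagrange.
K contains the identity, every element's inverse is in K, and K is closed under ·: it is a subgroup.

Yes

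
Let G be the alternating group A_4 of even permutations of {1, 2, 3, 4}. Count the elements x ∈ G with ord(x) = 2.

The elements of order 2 are: (1 2)(3 4), (1 3)(2 4), (1 4)(2 3).
That's 3.

3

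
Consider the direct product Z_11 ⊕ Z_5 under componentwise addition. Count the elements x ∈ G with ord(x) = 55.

An element (a,b) has order lcm(ord(a), ord(b)); count pairs with lcm equal to 55.
Enumerating gives 40 such elements.

40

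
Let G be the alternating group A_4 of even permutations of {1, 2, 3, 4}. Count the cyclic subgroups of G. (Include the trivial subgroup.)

8

Each element a generates a cyclic subgroup ⟨a⟩; distinct elements may generate the same one (a cyclic group of order d has φ(d) generators).
Cyclic subgroups by order — order 1: 1; order 2: 3; order 3: 4.
Total: 8.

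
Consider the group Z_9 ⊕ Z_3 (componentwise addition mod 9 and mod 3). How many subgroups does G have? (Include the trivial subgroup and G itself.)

|G| = 27, so by Lagrange every subgroup order divides 27. Divisors: 1, 3, 9, 27.
Subgroups by order — order 1: 1; order 3: 4; order 9: 4; order 27: 1.
Total: 1 + 4 + 4 + 1 = 10.

10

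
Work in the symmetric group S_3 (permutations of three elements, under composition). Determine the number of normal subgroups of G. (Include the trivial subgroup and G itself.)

G has 6 subgroups. Checking conjugation-invariance by order — order 1: 1/1 normal; order 2: 0/3 normal; order 3: 1/1 normal; order 6: 1/1 normal.
Total normal subgroups: 3.

3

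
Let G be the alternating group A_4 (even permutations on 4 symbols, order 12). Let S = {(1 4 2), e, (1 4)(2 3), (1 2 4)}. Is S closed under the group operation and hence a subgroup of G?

No

Closure fails: (1 2 4) ∘ (1 4)(2 3) = (2 3 4) ∉ S. So S is not a subgroup.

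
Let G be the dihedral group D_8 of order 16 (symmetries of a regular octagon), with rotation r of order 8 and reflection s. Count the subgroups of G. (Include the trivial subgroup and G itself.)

19

|G| = 16, so by Lagrange every subgroup order divides 16. Divisors: 1, 2, 4, 8, 16.
Subgroups by order — order 1: 1; order 2: 9; order 4: 5; order 8: 3; order 16: 1.
Total: 1 + 9 + 5 + 3 + 1 = 19.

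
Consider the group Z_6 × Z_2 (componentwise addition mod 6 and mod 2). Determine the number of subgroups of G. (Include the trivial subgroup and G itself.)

10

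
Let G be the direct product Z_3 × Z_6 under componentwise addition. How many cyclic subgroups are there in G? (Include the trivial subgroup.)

10

Each element a generates a cyclic subgroup ⟨a⟩; distinct elements may generate the same one (a cyclic group of order d has φ(d) generators).
Cyclic subgroups by order — order 1: 1; order 2: 1; order 3: 4; order 6: 4.
Total: 10.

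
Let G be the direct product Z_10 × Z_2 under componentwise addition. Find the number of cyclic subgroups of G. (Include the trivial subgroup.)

A cyclic subgroup of order d is generated by each of its φ(d) elements of order d, so the cyclic subgroups of order d number (#elements of order d)/φ(d).
Cyclic subgroups by order — order 1: 1; order 2: 3; order 5: 1; order 10: 3.
Total: 8.

8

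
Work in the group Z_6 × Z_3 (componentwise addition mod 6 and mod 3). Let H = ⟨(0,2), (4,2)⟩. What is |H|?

9

|⟨(0,2)⟩| = 3 and |⟨(4,2)⟩| = 3, so |H| is a multiple of lcm(3, 3) = 3 and divides |G| = 18.
Closing under the operation: H = {(0,0), (0,1), (0,2), (2,0), (2,1), (2,2), (4,0), (4,1), (4,2)}, so |H| = 9.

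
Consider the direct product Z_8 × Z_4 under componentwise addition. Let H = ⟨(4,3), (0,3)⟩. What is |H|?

8

|⟨(4,3)⟩| = 4 and |⟨(0,3)⟩| = 4, so |H| is a multiple of lcm(4, 4) = 4 and divides |G| = 32.
Closing under the operation: H = {(0,0), (0,1), (0,2), (0,3), (4,0), (4,1), (4,2), (4,3)}, so |H| = 8.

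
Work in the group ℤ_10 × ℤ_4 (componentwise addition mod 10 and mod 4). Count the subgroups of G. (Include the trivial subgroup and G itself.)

|G| = 40, so by Lagrange every subgroup order divides 40. Divisors: 1, 2, 4, 5, 8, 10, 20, 40.
Subgroups by order — order 1: 1; order 2: 3; order 4: 3; order 5: 1; order 8: 1; order 10: 3; order 20: 3; order 40: 1.
Total: 1 + 3 + 3 + 1 + 1 + 3 + 3 + 1 = 16.

16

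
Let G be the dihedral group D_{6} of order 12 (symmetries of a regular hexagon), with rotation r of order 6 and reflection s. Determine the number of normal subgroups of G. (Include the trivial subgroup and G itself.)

G has 16 subgroups. Checking conjugation-invariance by order — order 1: 1/1 normal; order 2: 1/7 normal; order 3: 1/1 normal; order 4: 0/3 normal; order 6: 3/3 normal; order 12: 1/1 normal.
Total normal subgroups: 7.

7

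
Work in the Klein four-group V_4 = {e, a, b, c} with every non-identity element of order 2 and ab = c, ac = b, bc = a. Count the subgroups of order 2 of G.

|G| = 4 and 2 | 4, so subgroups of order 2 are possible by Lagrange.
The subgroups of order 2 are: {e, a}; {e, b}; {e, c}.
So G has 3 subgroups of order 2.

3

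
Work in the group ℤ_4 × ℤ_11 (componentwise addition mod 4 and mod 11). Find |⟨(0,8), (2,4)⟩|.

22

|⟨(0,8)⟩| = 11 and |⟨(2,4)⟩| = 22, so |H| is a multiple of lcm(11, 22) = 22 and divides |G| = 44.
Closing under the operation: H = {(0,0), (0,1), (0,2), (0,3), (0,4), (0,5), (0,6), (0,7), (0,8), (0,9), (0,10), (2,0), (2,1), (2,2), (2,3), (2,4), (2,5), (2,6), (2,7), (2,8), (2,9), (2,10)}, so |H| = 22.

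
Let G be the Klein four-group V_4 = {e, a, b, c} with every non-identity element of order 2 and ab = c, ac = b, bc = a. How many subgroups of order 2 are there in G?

3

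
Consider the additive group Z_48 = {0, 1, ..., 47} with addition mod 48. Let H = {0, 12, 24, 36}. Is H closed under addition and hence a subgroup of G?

Yes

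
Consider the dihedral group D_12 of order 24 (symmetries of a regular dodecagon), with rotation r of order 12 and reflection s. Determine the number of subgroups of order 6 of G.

5

|G| = 24 and 6 | 24, so subgroups of order 6 are possible by Lagrange.
The subgroups of order 6 are: {e, r^2, r^4, r^6, r^8, r^10}; {e, r^4, r^8, r^2s, r^6s, r^10s}; {e, r^4, r^8, r^3s, r^7s, r^11s}; {e, r^4, r^8, s, r^4s, r^8s}; … (5 in all).
So G has 5 subgroups of order 6.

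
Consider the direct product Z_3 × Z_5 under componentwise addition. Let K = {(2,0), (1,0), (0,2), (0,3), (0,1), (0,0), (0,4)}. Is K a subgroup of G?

No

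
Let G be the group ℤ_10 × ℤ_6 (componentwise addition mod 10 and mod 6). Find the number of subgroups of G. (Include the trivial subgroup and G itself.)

20

|G| = 60, so by Lagrange every subgroup order divides 60. Divisors: 1, 2, 3, 4, 5, 6, 10, 12, 15, 20, 30, 60.
Subgroups by order — order 1: 1; order 2: 3; order 3: 1; order 4: 1; order 5: 1; order 6: 3; order 10: 3; order 12: 1; order 15: 1; order 20: 1; order 30: 3; order 60: 1.
Total: 1 + 3 + 1 + 1 + 1 + 3 + 3 + 1 + 1 + 1 + 3 + 1 = 20.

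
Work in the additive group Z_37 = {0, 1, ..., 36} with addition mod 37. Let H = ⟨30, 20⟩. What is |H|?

|⟨30⟩| = 37 and |⟨20⟩| = 37, so |H| is a multiple of lcm(37, 37) = 37 and divides |G| = 37.
Closing {30, 20} under the group operation gives all of G, so |H| = 37.

37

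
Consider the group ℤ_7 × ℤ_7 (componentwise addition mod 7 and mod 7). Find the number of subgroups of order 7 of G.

8

|G| = 49 and 7 | 49, so subgroups of order 7 are possible by Lagrange.
The subgroups of order 7 are: {(0,0), (0,1), (0,2), (0,3), (0,4), (0,5), (0,6)}; {(0,0), (1,0), (2,0), (3,0), (4,0), (5,0), (6,0)}; {(0,0), (1,1), (2,2), (3,3), (4,4), (5,5), (6,6)}; {(0,0), (1,2), (2,4), (3,6), (4,1), (5,3), (6,5)}; … (8 in all).
So G has 8 subgroups of order 7.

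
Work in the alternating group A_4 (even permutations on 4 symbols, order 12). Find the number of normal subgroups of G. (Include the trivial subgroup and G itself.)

G has 10 subgroups. Checking conjugation-invariance by order — order 1: 1/1 normal; order 2: 0/3 normal; order 3: 0/4 normal; order 4: 1/1 normal; order 12: 1/1 normal.
Total normal subgroups: 3.

3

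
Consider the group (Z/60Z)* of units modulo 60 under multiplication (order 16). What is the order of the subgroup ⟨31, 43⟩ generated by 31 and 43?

8

|⟨31⟩| = 2 and |⟨43⟩| = 4, so |H| is a multiple of lcm(2, 4) = 4 and divides |G| = 16.
Closing under the operation: H = {1, 7, 13, 19, 31, 37, 43, 49}, so |H| = 8.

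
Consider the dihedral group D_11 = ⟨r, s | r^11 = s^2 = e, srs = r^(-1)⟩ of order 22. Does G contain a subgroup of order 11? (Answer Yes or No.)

11 | 22. A subgroup of order 11 is {e, r, r^2, r^3, r^4, r^5, r^6, r^7, r^8, r^9, r^10}.

Yes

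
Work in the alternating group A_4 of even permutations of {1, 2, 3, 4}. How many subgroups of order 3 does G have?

4

|G| = 12 and 3 | 12, so subgroups of order 3 are possible by Lagrange.
The subgroups of order 3 are: {e, (1 2 3), (1 3 2)}; {e, (1 2 4), (1 4 2)}; {e, (1 3 4), (1 4 3)}; {e, (2 3 4), (2 4 3)}.
So G has 4 subgroups of order 3.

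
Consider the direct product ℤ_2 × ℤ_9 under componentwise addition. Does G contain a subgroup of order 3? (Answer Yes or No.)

3 | 18. A subgroup of order 3 is {(0,0), (0,3), (0,6)}.

Yes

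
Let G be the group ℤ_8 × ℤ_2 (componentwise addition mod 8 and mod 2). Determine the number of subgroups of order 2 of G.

|G| = 16 and 2 | 16, so subgroups of order 2 are possible by Lagrange.
The subgroups of order 2 are: {(0,0), (0,1)}; {(0,0), (4,0)}; {(0,0), (4,1)}.
So G has 3 subgroups of order 2.

3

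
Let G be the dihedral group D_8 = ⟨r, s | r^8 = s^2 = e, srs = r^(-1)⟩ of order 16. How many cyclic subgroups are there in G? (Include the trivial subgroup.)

12

A cyclic subgroup of order d is generated by each of its φ(d) elements of order d, so the cyclic subgroups of order d number (#elements of order d)/φ(d).
Cyclic subgroups by order — order 1: 1; order 2: 9; order 4: 1; order 8: 1.
Total: 12.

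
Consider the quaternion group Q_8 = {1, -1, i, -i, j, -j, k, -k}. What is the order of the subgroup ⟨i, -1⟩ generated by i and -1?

|⟨i⟩| = 4 and |⟨-1⟩| = 2, so |H| is a multiple of lcm(4, 2) = 4 and divides |G| = 8.
Closing under the operation: H = {1, -1, i, -i}, so |H| = 4.

4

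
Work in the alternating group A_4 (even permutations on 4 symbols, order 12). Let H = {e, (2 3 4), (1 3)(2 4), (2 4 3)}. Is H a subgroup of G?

Closure fails: (2 4 3) ∘ (1 3)(2 4) = (1 2 3) ∉ H. So H is not a subgroup.

No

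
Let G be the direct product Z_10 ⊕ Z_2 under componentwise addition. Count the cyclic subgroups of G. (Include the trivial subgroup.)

8

Each element a generates a cyclic subgroup ⟨a⟩; distinct elements may generate the same one (a cyclic group of order d has φ(d) generators).
Cyclic subgroups by order — order 1: 1; order 2: 3; order 5: 1; order 10: 3.
Total: 8.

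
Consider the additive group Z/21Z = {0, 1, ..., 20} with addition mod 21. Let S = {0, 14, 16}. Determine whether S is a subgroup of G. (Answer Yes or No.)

No

16 ∈ S but its inverse 5 ∉ S, so S is not a subgroup.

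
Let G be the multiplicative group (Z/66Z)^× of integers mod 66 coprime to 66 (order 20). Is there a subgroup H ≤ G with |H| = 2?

2 | 20. A subgroup of order 2 is {1, 23}.

Yes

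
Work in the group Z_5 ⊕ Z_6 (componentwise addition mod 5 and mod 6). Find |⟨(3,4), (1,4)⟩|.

|⟨(3,4)⟩| = 15 and |⟨(1,4)⟩| = 15, so |H| is a multiple of lcm(15, 15) = 15 and divides |G| = 30.
Closing under the operation: H = {(0,0), (0,2), (0,4), (1,0), (1,2), (1,4), (2,0), (2,2), (2,4), (3,0), (3,2), (3,4), (4,0), (4,2), (4,4)}, so |H| = 15.

15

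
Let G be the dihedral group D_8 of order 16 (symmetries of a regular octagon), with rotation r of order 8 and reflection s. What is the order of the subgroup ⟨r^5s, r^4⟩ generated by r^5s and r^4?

4

|⟨r^5s⟩| = 2 and |⟨r^4⟩| = 2, so |H| is a multiple of lcm(2, 2) = 2 and divides |G| = 16.
Closing under the operation: H = {e, r^4, rs, r^5s}, so |H| = 4.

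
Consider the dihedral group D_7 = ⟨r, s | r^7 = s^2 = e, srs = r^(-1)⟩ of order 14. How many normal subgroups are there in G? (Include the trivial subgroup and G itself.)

G has 10 subgroups. Checking conjugation-invariance by order — order 1: 1/1 normal; order 2: 0/7 normal; order 7: 1/1 normal; order 14: 1/1 normal.
Total normal subgroups: 3.

3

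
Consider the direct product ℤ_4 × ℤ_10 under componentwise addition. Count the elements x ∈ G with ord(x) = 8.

0

An element (a,b) has order lcm(ord(a), ord(b)); count pairs with lcm equal to 8.
Enumerating gives 0 such elements.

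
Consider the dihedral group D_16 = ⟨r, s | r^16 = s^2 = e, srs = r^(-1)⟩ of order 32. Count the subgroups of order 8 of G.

5

|G| = 32 and 8 | 32, so subgroups of order 8 are possible by Lagrange.
The subgroups of order 8 are: {e, r^2, r^4, r^6, r^8, r^10, r^12, r^14}; {e, r^4, r^8, r^12, r^2s, r^6s, r^10s, r^14s}; {e, r^4, r^8, r^12, r^3s, r^7s, r^11s, r^15s}; {e, r^4, r^8, r^12, s, r^4s, r^8s, r^12s}; … (5 in all).
So G has 5 subgroups of order 8.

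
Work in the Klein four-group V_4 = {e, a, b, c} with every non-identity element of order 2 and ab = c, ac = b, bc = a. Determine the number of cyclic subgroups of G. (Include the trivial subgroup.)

Each element a generates a cyclic subgroup ⟨a⟩; distinct elements may generate the same one (a cyclic group of order d has φ(d) generators).
Cyclic subgroups by order — order 1: 1; order 2: 3.
Total: 4.

4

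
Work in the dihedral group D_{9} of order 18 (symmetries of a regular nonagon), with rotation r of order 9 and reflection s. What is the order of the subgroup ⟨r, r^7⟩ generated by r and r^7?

9

|⟨r⟩| = 9 and |⟨r^7⟩| = 9, so |H| is a multiple of lcm(9, 9) = 9 and divides |G| = 18.
Closing under the operation: H = {e, r, r^2, r^3, r^4, r^5, r^6, r^7, r^8}, so |H| = 9.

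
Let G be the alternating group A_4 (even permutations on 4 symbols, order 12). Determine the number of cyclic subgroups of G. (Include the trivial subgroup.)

8

A cyclic subgroup of order d is generated by each of its φ(d) elements of order d, so the cyclic subgroups of order d number (#elements of order d)/φ(d).
Cyclic subgroups by order — order 1: 1; order 2: 3; order 3: 4.
Total: 8.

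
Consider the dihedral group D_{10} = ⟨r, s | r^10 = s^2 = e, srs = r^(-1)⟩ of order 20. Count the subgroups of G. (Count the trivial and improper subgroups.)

|G| = 20, so by Lagrange every subgroup order divides 20. Divisors: 1, 2, 4, 5, 10, 20.
Subgroups by order — order 1: 1; order 2: 11; order 4: 5; order 5: 1; order 10: 3; order 20: 1.
Total: 1 + 11 + 5 + 1 + 3 + 1 = 22.

22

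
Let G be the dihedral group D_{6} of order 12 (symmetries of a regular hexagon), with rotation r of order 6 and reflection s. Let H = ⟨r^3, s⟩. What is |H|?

4

|⟨r^3⟩| = 2 and |⟨s⟩| = 2, so |H| is a multiple of lcm(2, 2) = 2 and divides |G| = 12.
Closing under the operation: H = {e, r^3, s, r^3s}, so |H| = 4.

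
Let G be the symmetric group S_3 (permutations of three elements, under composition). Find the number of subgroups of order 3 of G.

1

|G| = 6 and 3 | 6, so subgroups of order 3 are possible by Lagrange.
The subgroups of order 3 are: {e, (1 2 3), (1 3 2)}.
So G has 1 subgroup of order 3.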